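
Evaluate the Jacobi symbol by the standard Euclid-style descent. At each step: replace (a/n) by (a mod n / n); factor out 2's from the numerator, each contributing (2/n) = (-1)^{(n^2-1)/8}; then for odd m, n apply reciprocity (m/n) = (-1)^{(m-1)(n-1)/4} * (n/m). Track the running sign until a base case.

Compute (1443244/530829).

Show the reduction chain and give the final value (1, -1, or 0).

-1

(1443244/530829): 1443244 mod 530829 = 381586, so (1443244/530829) = (381586/530829)
factor out 2^1: 381586 = 2^1·190793; with 530829 mod 8 = 5, (2/530829) = -1; sign now -1; continue with (190793/530829)
flip (190793/530829) -> (530829/190793): both odd, 190793 mod 4 = 1, 530829 mod 4 = 1, so the flip contributes +1; sign now -1
(530829/190793): 530829 mod 190793 = 149243, so (530829/190793) = (149243/190793)
flip (149243/190793) -> (190793/149243): both odd, 149243 mod 4 = 3, 190793 mod 4 = 1, so the flip contributes +1; sign now -1
(190793/149243): 190793 mod 149243 = 41550, so (190793/149243) = (41550/149243)
factor out 2^1: 41550 = 2^1·20775; with 149243 mod 8 = 3, (2/149243) = -1; sign now +1; continue with (20775/149243)
flip (20775/149243) -> (149243/20775): both odd, 20775 mod 4 = 3, 149243 mod 4 = 3, so the flip contributes -1; sign now -1
(149243/20775): 149243 mod 20775 = 3818, so (149243/20775) = (3818/20775)
factor out 2^1: 3818 = 2^1·1909; with 20775 mod 8 = 7, (2/20775) = +1; sign now -1; continue with (1909/20775)
flip (1909/20775) -> (20775/1909): both odd, 1909 mod 4 = 1, 20775 mod 4 = 3, so the flip contributes +1; sign now -1
(20775/1909): 20775 mod 1909 = 1685, so (20775/1909) = (1685/1909)
flip (1685/1909) -> (1909/1685): both odd, 1685 mod 4 = 1, 1909 mod 4 = 1, so the flip contributes +1; sign now -1
(1909/1685): 1909 mod 1685 = 224, so (1909/1685) = (224/1685)
factor out 2^5: 224 = 2^5·7; with 1685 mod 8 = 5, (2/1685) = -1; sign now +1; continue with (7/1685)
flip (7/1685) -> (1685/7): both odd, 7 mod 4 = 3, 1685 mod 4 = 1, so the flip contributes +1; sign now +1
(1685/7): 1685 mod 7 = 5, so (1685/7) = (5/7)
flip (5/7) -> (7/5): both odd, 5 mod 4 = 1, 7 mod 4 = 3, so the flip contributes +1; sign now +1
(7/5): 7 mod 5 = 2, so (7/5) = (2/5)
factor out 2^1: 2 = 2^1·1; with 5 mod 8 = 5, (2/5) = -1; sign now -1; continue with (1/5)
reached (1/5) = 1, so the symbol is -1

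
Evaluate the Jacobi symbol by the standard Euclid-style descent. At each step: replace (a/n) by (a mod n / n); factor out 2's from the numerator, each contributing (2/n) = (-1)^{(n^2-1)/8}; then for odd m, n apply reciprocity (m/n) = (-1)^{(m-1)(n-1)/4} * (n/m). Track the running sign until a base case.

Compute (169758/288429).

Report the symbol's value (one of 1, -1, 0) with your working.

0

factor out 2^1: 169758 = 2^1·84879; with 288429 mod 8 = 5, (2/288429) = -1; sign now -1; continue with (84879/288429)
flip (84879/288429) -> (288429/84879): both odd, 84879 mod 4 = 3, 288429 mod 4 = 1, so the flip contributes +1; sign now -1
(288429/84879): 288429 mod 84879 = 33792, so (288429/84879) = (33792/84879)
factor out 2^10: 33792 = 2^10·33; with 84879 mod 8 = 7, (2/84879) = +1; sign now -1; continue with (33/84879)
flip (33/84879) -> (84879/33): both odd, 33 mod 4 = 1, 84879 mod 4 = 3, so the flip contributes +1; sign now -1
(84879/33): 84879 mod 33 = 3, so (84879/33) = (3/33)
flip (3/33) -> (33/3): both odd, 3 mod 4 = 3, 33 mod 4 = 1, so the flip contributes +1; sign now -1
(33/3): 33 mod 3 = 0, so (33/3) = (0/3)
reached (0/3); gcd(a, n) > 1, so (0/3) = 0 and the symbol is 0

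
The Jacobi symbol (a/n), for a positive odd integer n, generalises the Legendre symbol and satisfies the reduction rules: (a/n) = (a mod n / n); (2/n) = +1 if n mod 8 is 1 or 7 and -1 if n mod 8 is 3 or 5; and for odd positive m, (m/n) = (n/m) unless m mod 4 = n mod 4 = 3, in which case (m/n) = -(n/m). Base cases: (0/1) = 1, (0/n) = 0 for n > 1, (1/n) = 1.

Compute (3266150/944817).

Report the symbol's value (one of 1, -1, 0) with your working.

(3266150/944817): 3266150 mod 944817 = 431699, so (3266150/944817) = (431699/944817)
flip (431699/944817) -> (944817/431699): both odd, 431699 mod 4 = 3, 944817 mod 4 = 1, so the flip contributes +1; sign now +1
(944817/431699): 944817 mod 431699 = 81419, so (944817/431699) = (81419/431699)
flip (81419/431699) -> (431699/81419): both odd, 81419 mod 4 = 3, 431699 mod 4 = 3, so the flip contributes -1; sign now -1
(431699/81419): 431699 mod 81419 = 24604, so (431699/81419) = (24604/81419)
factor out 2^2: 24604 = 2^2·6151; with 81419 mod 8 = 3, (2/81419) = -1; sign now -1; continue with (6151/81419)
flip (6151/81419) -> (81419/6151): both odd, 6151 mod 4 = 3, 81419 mod 4 = 3, so the flip contributes -1; sign now +1
(81419/6151): 81419 mod 6151 = 1456, so (81419/6151) = (1456/6151)
factor out 2^4: 1456 = 2^4·91; with 6151 mod 8 = 7, (2/6151) = +1; sign now +1; continue with (91/6151)
flip (91/6151) -> (6151/91): both odd, 91 mod 4 = 3, 6151 mod 4 = 3, so the flip contributes -1; sign now -1
(6151/91): 6151 mod 91 = 54, so (6151/91) = (54/91)
factor out 2^1: 54 = 2^1·27; with 91 mod 8 = 3, (2/91) = -1; sign now +1; continue with (27/91)
flip (27/91) -> (91/27): both odd, 27 mod 4 = 3, 91 mod 4 = 3, so the flip contributes -1; sign now -1
(91/27): 91 mod 27 = 10, so (91/27) = (10/27)
factor out 2^1: 10 = 2^1·5; with 27 mod 8 = 3, (2/27) = -1; sign now +1; continue with (5/27)
flip (5/27) -> (27/5): both odd, 5 mod 4 = 1, 27 mod 4 = 3, so the flip contributes +1; sign now +1
(27/5): 27 mod 5 = 2, so (27/5) = (2/5)
factor out 2^1: 2 = 2^1·1; with 5 mod 8 = 5, (2/5) = -1; sign now -1; continue with (1/5)
reached (1/5) = 1, so the symbol is -1

-1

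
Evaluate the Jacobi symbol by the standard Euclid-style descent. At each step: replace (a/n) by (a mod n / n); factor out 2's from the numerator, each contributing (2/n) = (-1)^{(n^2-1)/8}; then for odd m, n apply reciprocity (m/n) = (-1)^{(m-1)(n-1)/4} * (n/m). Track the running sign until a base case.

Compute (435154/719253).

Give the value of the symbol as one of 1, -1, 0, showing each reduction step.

1

factor out 2^1: 435154 = 2^1·217577; with 719253 mod 8 = 5, (2/719253) = -1; sign now -1; continue with (217577/719253)
flip (217577/719253) -> (719253/217577): both odd, 217577 mod 4 = 1, 719253 mod 4 = 1, so the flip contributes +1; sign now -1
(719253/217577): 719253 mod 217577 = 66522, so (719253/217577) = (66522/217577)
factor out 2^1: 66522 = 2^1·33261; with 217577 mod 8 = 1, (2/217577) = +1; sign now -1; continue with (33261/217577)
flip (33261/217577) -> (217577/33261): both odd, 33261 mod 4 = 1, 217577 mod 4 = 1, so the flip contributes +1; sign now -1
(217577/33261): 217577 mod 33261 = 18011, so (217577/33261) = (18011/33261)
flip (18011/33261) -> (33261/18011): both odd, 18011 mod 4 = 3, 33261 mod 4 = 1, so the flip contributes +1; sign now -1
(33261/18011): 33261 mod 18011 = 15250, so (33261/18011) = (15250/18011)
factor out 2^1: 15250 = 2^1·7625; with 18011 mod 8 = 3, (2/18011) = -1; sign now +1; continue with (7625/18011)
flip (7625/18011) -> (18011/7625): both odd, 7625 mod 4 = 1, 18011 mod 4 = 3, so the flip contributes +1; sign now +1
(18011/7625): 18011 mod 7625 = 2761, so (18011/7625) = (2761/7625)
flip (2761/7625) -> (7625/2761): both odd, 2761 mod 4 = 1, 7625 mod 4 = 1, so the flip contributes +1; sign now +1
(7625/2761): 7625 mod 2761 = 2103, so (7625/2761) = (2103/2761)
flip (2103/2761) -> (2761/2103): both odd, 2103 mod 4 = 3, 2761 mod 4 = 1, so the flip contributes +1; sign now +1
(2761/2103): 2761 mod 2103 = 658, so (2761/2103) = (658/2103)
factor out 2^1: 658 = 2^1·329; with 2103 mod 8 = 7, (2/2103) = +1; sign now +1; continue with (329/2103)
flip (329/2103) -> (2103/329): both odd, 329 mod 4 = 1, 2103 mod 4 = 3, so the flip contributes +1; sign now +1
(2103/329): 2103 mod 329 = 129, so (2103/329) = (129/329)
flip (129/329) -> (329/129): both odd, 129 mod 4 = 1, 329 mod 4 = 1, so the flip contributes +1; sign now +1
(329/129): 329 mod 129 = 71, so (329/129) = (71/129)
flip (71/129) -> (129/71): both odd, 71 mod 4 = 3, 129 mod 4 = 1, so the flip contributes +1; sign now +1
(129/71): 129 mod 71 = 58, so (129/71) = (58/71)
factor out 2^1: 58 = 2^1·29; with 71 mod 8 = 7, (2/71) = +1; sign now +1; continue with (29/71)
flip (29/71) -> (71/29): both odd, 29 mod 4 = 1, 71 mod 4 = 3, so the flip contributes +1; sign now +1
(71/29): 71 mod 29 = 13, so (71/29) = (13/29)
flip (13/29) -> (29/13): both odd, 13 mod 4 = 1, 29 mod 4 = 1, so the flip contributes +1; sign now +1
(29/13): 29 mod 13 = 3, so (29/13) = (3/13)
flip (3/13) -> (13/3): both odd, 3 mod 4 = 3, 13 mod 4 = 1, so the flip contributes +1; sign now +1
(13/3): 13 mod 3 = 1, so (13/3) = (1/3)
reached (1/3) = 1, so the symbol is +1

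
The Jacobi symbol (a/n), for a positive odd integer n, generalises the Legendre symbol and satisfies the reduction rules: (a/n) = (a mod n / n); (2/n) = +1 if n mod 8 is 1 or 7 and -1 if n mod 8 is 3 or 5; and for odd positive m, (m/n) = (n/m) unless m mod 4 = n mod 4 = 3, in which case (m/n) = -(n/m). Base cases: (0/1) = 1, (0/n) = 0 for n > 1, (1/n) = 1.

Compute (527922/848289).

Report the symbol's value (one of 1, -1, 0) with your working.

0

factor out 2^1: 527922 = 2^1·263961; with 848289 mod 8 = 1, (2/848289) = +1; sign now +1; continue with (263961/848289)
flip (263961/848289) -> (848289/263961): both odd, 263961 mod 4 = 1, 848289 mod 4 = 1, so the flip contributes +1; sign now +1
(848289/263961): 848289 mod 263961 = 56406, so (848289/263961) = (56406/263961)
factor out 2^1: 56406 = 2^1·28203; with 263961 mod 8 = 1, (2/263961) = +1; sign now +1; continue with (28203/263961)
flip (28203/263961) -> (263961/28203): both odd, 28203 mod 4 = 3, 263961 mod 4 = 1, so the flip contributes +1; sign now +1
(263961/28203): 263961 mod 28203 = 10134, so (263961/28203) = (10134/28203)
factor out 2^1: 10134 = 2^1·5067; with 28203 mod 8 = 3, (2/28203) = -1; sign now -1; continue with (5067/28203)
flip (5067/28203) -> (28203/5067): both odd, 5067 mod 4 = 3, 28203 mod 4 = 3, so the flip contributes -1; sign now +1
(28203/5067): 28203 mod 5067 = 2868, so (28203/5067) = (2868/5067)
factor out 2^2: 2868 = 2^2·717; with 5067 mod 8 = 3, (2/5067) = -1; sign now +1; continue with (717/5067)
flip (717/5067) -> (5067/717): both odd, 717 mod 4 = 1, 5067 mod 4 = 3, so the flip contributes +1; sign now +1
(5067/717): 5067 mod 717 = 48, so (5067/717) = (48/717)
factor out 2^4: 48 = 2^4·3; with 717 mod 8 = 5, (2/717) = -1; sign now +1; continue with (3/717)
flip (3/717) -> (717/3): both odd, 3 mod 4 = 3, 717 mod 4 = 1, so the flip contributes +1; sign now +1
(717/3): 717 mod 3 = 0, so (717/3) = (0/3)
reached (0/3); gcd(a, n) > 1, so (0/3) = 0 and the symbol is 0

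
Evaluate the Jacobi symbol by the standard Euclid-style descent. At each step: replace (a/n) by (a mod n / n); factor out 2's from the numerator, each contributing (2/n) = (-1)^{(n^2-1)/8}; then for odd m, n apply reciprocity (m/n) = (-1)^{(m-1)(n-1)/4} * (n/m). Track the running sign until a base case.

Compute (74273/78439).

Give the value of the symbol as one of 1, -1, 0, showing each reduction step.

-1

reciprocity: (74273/78439) = +1·(78439/74273) since 74273 mod 4 = 1, 78439 mod 4 = 3; sign now +1
(78439/74273) = (4166/74273)   [reduce mod 74273]
4166 = 2^1·2083; (2/74273) = +1 since 74273 mod 8 = 1, so (4166/74273) = (+1)^1·(2083/74273); sign now +1
reciprocity: (2083/74273) = +1·(74273/2083) since 2083 mod 4 = 3, 74273 mod 4 = 1; sign now +1
(74273/2083) = (1368/2083)   [reduce mod 2083]
1368 = 2^3·171; (2/2083) = -1 since 2083 mod 8 = 3, so (1368/2083) = (-1)^3·(171/2083); sign now -1
reciprocity: (171/2083) = -1·(2083/171) since 171 mod 4 = 3, 2083 mod 4 = 3; sign now +1
(2083/171) = (31/171)   [reduce mod 171]
reciprocity: (31/171) = -1·(171/31) since 31 mod 4 = 3, 171 mod 4 = 3; sign now -1
(171/31) = (16/31)   [reduce mod 31]
16 = 2^4·1; (2/31) = +1 since 31 mod 8 = 7, so (16/31) = (+1)^4·(1/31); sign now -1
(1/31) = 1; final value = sign = -1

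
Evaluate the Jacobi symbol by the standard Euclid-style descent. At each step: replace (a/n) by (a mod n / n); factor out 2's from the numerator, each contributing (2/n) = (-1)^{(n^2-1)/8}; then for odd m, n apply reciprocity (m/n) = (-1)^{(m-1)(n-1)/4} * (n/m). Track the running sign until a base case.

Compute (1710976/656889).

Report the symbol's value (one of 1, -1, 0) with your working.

1

(1710976/656889): 1710976 mod 656889 = 397198, so (1710976/656889) = (397198/656889)
factor out 2^1: 397198 = 2^1·198599; with 656889 mod 8 = 1, (2/656889) = +1; sign now +1; continue with (198599/656889)
flip (198599/656889) -> (656889/198599): both odd, 198599 mod 4 = 3, 656889 mod 4 = 1, so the flip contributes +1; sign now +1
(656889/198599): 656889 mod 198599 = 61092, so (656889/198599) = (61092/198599)
factor out 2^2: 61092 = 2^2·15273; with 198599 mod 8 = 7, (2/198599) = +1; sign now +1; continue with (15273/198599)
flip (15273/198599) -> (198599/15273): both odd, 15273 mod 4 = 1, 198599 mod 4 = 3, so the flip contributes +1; sign now +1
(198599/15273): 198599 mod 15273 = 50, so (198599/15273) = (50/15273)
factor out 2^1: 50 = 2^1·25; with 15273 mod 8 = 1, (2/15273) = +1; sign now +1; continue with (25/15273)
flip (25/15273) -> (15273/25): both odd, 25 mod 4 = 1, 15273 mod 4 = 1, so the flip contributes +1; sign now +1
(15273/25): 15273 mod 25 = 23, so (15273/25) = (23/25)
flip (23/25) -> (25/23): both odd, 23 mod 4 = 3, 25 mod 4 = 1, so the flip contributes +1; sign now +1
(25/23): 25 mod 23 = 2, so (25/23) = (2/23)
factor out 2^1: 2 = 2^1·1; with 23 mod 8 = 7, (2/23) = +1; sign now +1; continue with (1/23)
reached (1/23) = 1, so the symbol is +1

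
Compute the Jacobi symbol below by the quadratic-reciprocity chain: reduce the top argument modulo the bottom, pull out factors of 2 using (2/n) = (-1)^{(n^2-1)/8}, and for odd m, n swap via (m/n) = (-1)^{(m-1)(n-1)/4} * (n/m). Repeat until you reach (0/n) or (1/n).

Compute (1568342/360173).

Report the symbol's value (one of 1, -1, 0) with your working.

(1568342/360173) = (127650/360173)   [reduce mod 360173]
127650 = 2^1·63825; (2/360173) = -1 since 360173 mod 8 = 5, so (127650/360173) = (-1)^1·(63825/360173); sign now -1
reciprocity: (63825/360173) = +1·(360173/63825) since 63825 mod 4 = 1, 360173 mod 4 = 1; sign now -1
(360173/63825) = (41048/63825)   [reduce mod 63825]
41048 = 2^3·5131; (2/63825) = +1 since 63825 mod 8 = 1, so (41048/63825) = (+1)^3·(5131/63825); sign now -1
reciprocity: (5131/63825) = +1·(63825/5131) since 5131 mod 4 = 3, 63825 mod 4 = 1; sign now -1
(63825/5131) = (2253/5131)   [reduce mod 5131]
reciprocity: (2253/5131) = +1·(5131/2253) since 2253 mod 4 = 1, 5131 mod 4 = 3; sign now -1
(5131/2253) = (625/2253)   [reduce mod 2253]
reciprocity: (625/2253) = +1·(2253/625) since 625 mod 4 = 1, 2253 mod 4 = 1; sign now -1
(2253/625) = (378/625)   [reduce mod 625]
378 = 2^1·189; (2/625) = +1 since 625 mod 8 = 1, so (378/625) = (+1)^1·(189/625); sign now -1
reciprocity: (189/625) = +1·(625/189) since 189 mod 4 = 1, 625 mod 4 = 1; sign now -1
(625/189) = (58/189)   [reduce mod 189]
58 = 2^1·29; (2/189) = -1 since 189 mod 8 = 5, so (58/189) = (-1)^1·(29/189); sign now +1
reciprocity: (29/189) = +1·(189/29) since 29 mod 4 = 1, 189 mod 4 = 1; sign now +1
(189/29) = (15/29)   [reduce mod 29]
reciprocity: (15/29) = +1·(29/15) since 15 mod 4 = 3, 29 mod 4 = 1; sign now +1
(29/15) = (14/15)   [reduce mod 15]
14 = 2^1·7; (2/15) = +1 since 15 mod 8 = 7, so (14/15) = (+1)^1·(7/15); sign now +1
reciprocity: (7/15) = -1·(15/7) since 7 mod 4 = 3, 15 mod 4 = 3; sign now -1
(15/7) = (1/7)   [reduce mod 7]
(1/7) = 1; final value = sign = -1

-1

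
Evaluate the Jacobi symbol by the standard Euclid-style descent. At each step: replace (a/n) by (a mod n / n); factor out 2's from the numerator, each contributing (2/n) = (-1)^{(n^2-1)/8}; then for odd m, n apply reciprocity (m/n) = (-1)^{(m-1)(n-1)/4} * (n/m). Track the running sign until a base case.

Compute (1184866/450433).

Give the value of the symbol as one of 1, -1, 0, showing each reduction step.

-1

(1184866/450433): 1184866 mod 450433 = 284000, so (1184866/450433) = (284000/450433)
factor out 2^5: 284000 = 2^5·8875; with 450433 mod 8 = 1, (2/450433) = +1; sign now +1; continue with (8875/450433)
flip (8875/450433) -> (450433/8875): both odd, 8875 mod 4 = 3, 450433 mod 4 = 1, so the flip contributes +1; sign now +1
(450433/8875): 450433 mod 8875 = 6683, so (450433/8875) = (6683/8875)
flip (6683/8875) -> (8875/6683): both odd, 6683 mod 4 = 3, 8875 mod 4 = 3, so the flip contributes -1; sign now -1
(8875/6683): 8875 mod 6683 = 2192, so (8875/6683) = (2192/6683)
factor out 2^4: 2192 = 2^4·137; with 6683 mod 8 = 3, (2/6683) = -1; sign now -1; continue with (137/6683)
flip (137/6683) -> (6683/137): both odd, 137 mod 4 = 1, 6683 mod 4 = 3, so the flip contributes +1; sign now -1
(6683/137): 6683 mod 137 = 107, so (6683/137) = (107/137)
flip (107/137) -> (137/107): both odd, 107 mod 4 = 3, 137 mod 4 = 1, so the flip contributes +1; sign now -1
(137/107): 137 mod 107 = 30, so (137/107) = (30/107)
factor out 2^1: 30 = 2^1·15; with 107 mod 8 = 3, (2/107) = -1; sign now +1; continue with (15/107)
flip (15/107) -> (107/15): both odd, 15 mod 4 = 3, 107 mod 4 = 3, so the flip contributes -1; sign now -1
(107/15): 107 mod 15 = 2, so (107/15) = (2/15)
factor out 2^1: 2 = 2^1·1; with 15 mod 8 = 7, (2/15) = +1; sign now -1; continue with (1/15)
reached (1/15) = 1, so the symbol is -1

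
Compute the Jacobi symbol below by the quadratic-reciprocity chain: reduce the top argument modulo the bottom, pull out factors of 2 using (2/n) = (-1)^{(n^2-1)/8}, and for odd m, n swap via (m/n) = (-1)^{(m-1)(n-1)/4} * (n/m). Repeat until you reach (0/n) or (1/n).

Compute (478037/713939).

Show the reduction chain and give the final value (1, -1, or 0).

-1

reciprocity: (478037/713939) = +1·(713939/478037) since 478037 mod 4 = 1, 713939 mod 4 = 3; sign now +1
(713939/478037) = (235902/478037)   [reduce mod 478037]
235902 = 2^1·117951; (2/478037) = -1 since 478037 mod 8 = 5, so (235902/478037) = (-1)^1·(117951/478037); sign now -1
reciprocity: (117951/478037) = +1·(478037/117951) since 117951 mod 4 = 3, 478037 mod 4 = 1; sign now -1
(478037/117951) = (6233/117951)   [reduce mod 117951]
reciprocity: (6233/117951) = +1·(117951/6233) since 6233 mod 4 = 1, 117951 mod 4 = 3; sign now -1
(117951/6233) = (5757/6233)   [reduce mod 6233]
reciprocity: (5757/6233) = +1·(6233/5757) since 5757 mod 4 = 1, 6233 mod 4 = 1; sign now -1
(6233/5757) = (476/5757)   [reduce mod 5757]
476 = 2^2·119; (2/5757) = -1 since 5757 mod 8 = 5, so (476/5757) = (-1)^2·(119/5757); sign now -1
reciprocity: (119/5757) = +1·(5757/119) since 119 mod 4 = 3, 5757 mod 4 = 1; sign now -1
(5757/119) = (45/119)   [reduce mod 119]
reciprocity: (45/119) = +1·(119/45) since 45 mod 4 = 1, 119 mod 4 = 3; sign now -1
(119/45) = (29/45)   [reduce mod 45]
reciprocity: (29/45) = +1·(45/29) since 29 mod 4 = 1, 45 mod 4 = 1; sign now -1
(45/29) = (16/29)   [reduce mod 29]
16 = 2^4·1; (2/29) = -1 since 29 mod 8 = 5, so (16/29) = (-1)^4·(1/29); sign now -1
(1/29) = 1; final value = sign = -1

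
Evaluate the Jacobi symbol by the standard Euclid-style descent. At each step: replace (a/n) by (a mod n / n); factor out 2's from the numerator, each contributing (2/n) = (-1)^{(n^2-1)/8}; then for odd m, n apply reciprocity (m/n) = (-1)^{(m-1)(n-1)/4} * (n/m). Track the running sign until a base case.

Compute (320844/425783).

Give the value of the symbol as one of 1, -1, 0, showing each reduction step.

1

320844 = 2^2·80211; (2/425783) = +1 since 425783 mod 8 = 7, so (320844/425783) = (+1)^2·(80211/425783); sign now +1
reciprocity: (80211/425783) = -1·(425783/80211) since 80211 mod 4 = 3, 425783 mod 4 = 3; sign now -1
(425783/80211) = (24728/80211)   [reduce mod 80211]
24728 = 2^3·3091; (2/80211) = -1 since 80211 mod 8 = 3, so (24728/80211) = (-1)^3·(3091/80211); sign now +1
reciprocity: (3091/80211) = -1·(80211/3091) since 3091 mod 4 = 3, 80211 mod 4 = 3; sign now -1
(80211/3091) = (2936/3091)   [reduce mod 3091]
2936 = 2^3·367; (2/3091) = -1 since 3091 mod 8 = 3, so (2936/3091) = (-1)^3·(367/3091); sign now +1
reciprocity: (367/3091) = -1·(3091/367) since 367 mod 4 = 3, 3091 mod 4 = 3; sign now -1
(3091/367) = (155/367)   [reduce mod 367]
reciprocity: (155/367) = -1·(367/155) since 155 mod 4 = 3, 367 mod 4 = 3; sign now +1
(367/155) = (57/155)   [reduce mod 155]
reciprocity: (57/155) = +1·(155/57) since 57 mod 4 = 1, 155 mod 4 = 3; sign now +1
(155/57) = (41/57)   [reduce mod 57]
reciprocity: (41/57) = +1·(57/41) since 41 mod 4 = 1, 57 mod 4 = 1; sign now +1
(57/41) = (16/41)   [reduce mod 41]
16 = 2^4·1; (2/41) = +1 since 41 mod 8 = 1, so (16/41) = (+1)^4·(1/41); sign now +1
(1/41) = 1; final value = sign = +1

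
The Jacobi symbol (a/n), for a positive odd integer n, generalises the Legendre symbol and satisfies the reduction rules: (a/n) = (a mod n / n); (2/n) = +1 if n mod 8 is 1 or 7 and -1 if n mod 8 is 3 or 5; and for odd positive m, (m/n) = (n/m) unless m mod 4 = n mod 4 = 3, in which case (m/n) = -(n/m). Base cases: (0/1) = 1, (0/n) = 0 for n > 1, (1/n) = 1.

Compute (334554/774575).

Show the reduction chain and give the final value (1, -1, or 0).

1

334554 = 2^1·167277; (2/774575) = +1 since 774575 mod 8 = 7, so (334554/774575) = (+1)^1·(167277/774575); sign now +1
reciprocity: (167277/774575) = +1·(774575/167277) since 167277 mod 4 = 1, 774575 mod 4 = 3; sign now +1
(774575/167277) = (105467/167277)   [reduce mod 167277]
reciprocity: (105467/167277) = +1·(167277/105467) since 105467 mod 4 = 3, 167277 mod 4 = 1; sign now +1
(167277/105467) = (61810/105467)   [reduce mod 105467]
61810 = 2^1·30905; (2/105467) = -1 since 105467 mod 8 = 3, so (61810/105467) = (-1)^1·(30905/105467); sign now -1
reciprocity: (30905/105467) = +1·(105467/30905) since 30905 mod 4 = 1, 105467 mod 4 = 3; sign now -1
(105467/30905) = (12752/30905)   [reduce mod 30905]
12752 = 2^4·797; (2/30905) = +1 since 30905 mod 8 = 1, so (12752/30905) = (+1)^4·(797/30905); sign now -1
reciprocity: (797/30905) = +1·(30905/797) since 797 mod 4 = 1, 30905 mod 4 = 1; sign now -1
(30905/797) = (619/797)   [reduce mod 797]
reciprocity: (619/797) = +1·(797/619) since 619 mod 4 = 3, 797 mod 4 = 1; sign now -1
(797/619) = (178/619)   [reduce mod 619]
178 = 2^1·89; (2/619) = -1 since 619 mod 8 = 3, so (178/619) = (-1)^1·(89/619); sign now +1
reciprocity: (89/619) = +1·(619/89) since 89 mod 4 = 1, 619 mod 4 = 3; sign now +1
(619/89) = (85/89)   [reduce mod 89]
reciprocity: (85/89) = +1·(89/85) since 85 mod 4 = 1, 89 mod 4 = 1; sign now +1
(89/85) = (4/85)   [reduce mod 85]
4 = 2^2·1; (2/85) = -1 since 85 mod 8 = 5, so (4/85) = (-1)^2·(1/85); sign now +1
(1/85) = 1; final value = sign = +1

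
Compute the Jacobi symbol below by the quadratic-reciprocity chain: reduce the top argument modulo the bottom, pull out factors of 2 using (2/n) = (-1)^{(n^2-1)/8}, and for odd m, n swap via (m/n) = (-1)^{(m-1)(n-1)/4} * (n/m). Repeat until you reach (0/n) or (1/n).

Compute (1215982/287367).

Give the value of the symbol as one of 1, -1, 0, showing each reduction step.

(1215982/287367) = (66514/287367)   [reduce mod 287367]
66514 = 2^1·33257; (2/287367) = +1 since 287367 mod 8 = 7, so (66514/287367) = (+1)^1·(33257/287367); sign now +1
reciprocity: (33257/287367) = +1·(287367/33257) since 33257 mod 4 = 1, 287367 mod 4 = 3; sign now +1
(287367/33257) = (21311/33257)   [reduce mod 33257]
reciprocity: (21311/33257) = +1·(33257/21311) since 21311 mod 4 = 3, 33257 mod 4 = 1; sign now +1
(33257/21311) = (11946/21311)   [reduce mod 21311]
11946 = 2^1·5973; (2/21311) = +1 since 21311 mod 8 = 7, so (11946/21311) = (+1)^1·(5973/21311); sign now +1
reciprocity: (5973/21311) = +1·(21311/5973) since 5973 mod 4 = 1, 21311 mod 4 = 3; sign now +1
(21311/5973) = (3392/5973)   [reduce mod 5973]
3392 = 2^6·53; (2/5973) = -1 since 5973 mod 8 = 5, so (3392/5973) = (-1)^6·(53/5973); sign now +1
reciprocity: (53/5973) = +1·(5973/53) since 53 mod 4 = 1, 5973 mod 4 = 1; sign now +1
(5973/53) = (37/53)   [reduce mod 53]
reciprocity: (37/53) = +1·(53/37) since 37 mod 4 = 1, 53 mod 4 = 1; sign now +1
(53/37) = (16/37)   [reduce mod 37]
16 = 2^4·1; (2/37) = -1 since 37 mod 8 = 5, so (16/37) = (-1)^4·(1/37); sign now +1
(1/37) = 1; final value = sign = +1

1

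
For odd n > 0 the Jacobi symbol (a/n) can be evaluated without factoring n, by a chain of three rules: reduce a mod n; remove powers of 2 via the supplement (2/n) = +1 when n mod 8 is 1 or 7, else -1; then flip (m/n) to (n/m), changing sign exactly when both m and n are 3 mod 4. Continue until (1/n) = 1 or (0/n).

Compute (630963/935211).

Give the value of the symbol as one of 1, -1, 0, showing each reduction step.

0

reciprocity: (630963/935211) = -1·(935211/630963) since 630963 mod 4 = 3, 935211 mod 4 = 3; sign now -1
(935211/630963) = (304248/630963)   [reduce mod 630963]
304248 = 2^3·38031; (2/630963) = -1 since 630963 mod 8 = 3, so (304248/630963) = (-1)^3·(38031/630963); sign now +1
reciprocity: (38031/630963) = -1·(630963/38031) since 38031 mod 4 = 3, 630963 mod 4 = 3; sign now -1
(630963/38031) = (22467/38031)   [reduce mod 38031]
reciprocity: (22467/38031) = -1·(38031/22467) since 22467 mod 4 = 3, 38031 mod 4 = 3; sign now +1
(38031/22467) = (15564/22467)   [reduce mod 22467]
15564 = 2^2·3891; (2/22467) = -1 since 22467 mod 8 = 3, so (15564/22467) = (-1)^2·(3891/22467); sign now +1
reciprocity: (3891/22467) = -1·(22467/3891) since 3891 mod 4 = 3, 22467 mod 4 = 3; sign now -1
(22467/3891) = (3012/3891)   [reduce mod 3891]
3012 = 2^2·753; (2/3891) = -1 since 3891 mod 8 = 3, so (3012/3891) = (-1)^2·(753/3891); sign now -1
reciprocity: (753/3891) = +1·(3891/753) since 753 mod 4 = 1, 3891 mod 4 = 3; sign now -1
(3891/753) = (126/753)   [reduce mod 753]
126 = 2^1·63; (2/753) = +1 since 753 mod 8 = 1, so (126/753) = (+1)^1·(63/753); sign now -1
reciprocity: (63/753) = +1·(753/63) since 63 mod 4 = 3, 753 mod 4 = 1; sign now -1
(753/63) = (60/63)   [reduce mod 63]
60 = 2^2·15; (2/63) = +1 since 63 mod 8 = 7, so (60/63) = (+1)^2·(15/63); sign now -1
reciprocity: (15/63) = -1·(63/15) since 15 mod 4 = 3, 63 mod 4 = 3; sign now +1
(63/15) = (3/15)   [reduce mod 15]
reciprocity: (3/15) = -1·(15/3) since 3 mod 4 = 3, 15 mod 4 = 3; sign now -1
(15/3) = (0/3)   [reduce mod 3]
(0/3) = 0   [gcd(a, n) > 1]; final value = 0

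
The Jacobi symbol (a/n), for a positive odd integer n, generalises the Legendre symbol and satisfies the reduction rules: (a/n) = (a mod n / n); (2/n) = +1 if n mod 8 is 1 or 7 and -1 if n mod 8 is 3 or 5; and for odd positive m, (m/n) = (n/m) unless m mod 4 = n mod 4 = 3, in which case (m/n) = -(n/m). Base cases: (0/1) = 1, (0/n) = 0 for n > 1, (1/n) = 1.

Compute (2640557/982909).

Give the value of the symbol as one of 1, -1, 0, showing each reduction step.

1

(2640557/982909) = (674739/982909)   [reduce mod 982909]
reciprocity: (674739/982909) = +1·(982909/674739) since 674739 mod 4 = 3, 982909 mod 4 = 1; sign now +1
(982909/674739) = (308170/674739)   [reduce mod 674739]
308170 = 2^1·154085; (2/674739) = -1 since 674739 mod 8 = 3, so (308170/674739) = (-1)^1·(154085/674739); sign now -1
reciprocity: (154085/674739) = +1·(674739/154085) since 154085 mod 4 = 1, 674739 mod 4 = 3; sign now -1
(674739/154085) = (58399/154085)   [reduce mod 154085]
reciprocity: (58399/154085) = +1·(154085/58399) since 58399 mod 4 = 3, 154085 mod 4 = 1; sign now -1
(154085/58399) = (37287/58399)   [reduce mod 58399]
reciprocity: (37287/58399) = -1·(58399/37287) since 37287 mod 4 = 3, 58399 mod 4 = 3; sign now +1
(58399/37287) = (21112/37287)   [reduce mod 37287]
21112 = 2^3·2639; (2/37287) = +1 since 37287 mod 8 = 7, so (21112/37287) = (+1)^3·(2639/37287); sign now +1
reciprocity: (2639/37287) = -1·(37287/2639) since 2639 mod 4 = 3, 37287 mod 4 = 3; sign now -1
(37287/2639) = (341/2639)   [reduce mod 2639]
reciprocity: (341/2639) = +1·(2639/341) since 341 mod 4 = 1, 2639 mod 4 = 3; sign now -1
(2639/341) = (252/341)   [reduce mod 341]
252 = 2^2·63; (2/341) = -1 since 341 mod 8 = 5, so (252/341) = (-1)^2·(63/341); sign now -1
reciprocity: (63/341) = +1·(341/63) since 63 mod 4 = 3, 341 mod 4 = 1; sign now -1
(341/63) = (26/63)   [reduce mod 63]
26 = 2^1·13; (2/63) = +1 since 63 mod 8 = 7, so (26/63) = (+1)^1·(13/63); sign now -1
reciprocity: (13/63) = +1·(63/13) since 13 mod 4 = 1, 63 mod 4 = 3; sign now -1
(63/13) = (11/13)   [reduce mod 13]
reciprocity: (11/13) = +1·(13/11) since 11 mod 4 = 3, 13 mod 4 = 1; sign now -1
(13/11) = (2/11)   [reduce mod 11]
2 = 2^1·1; (2/11) = -1 since 11 mod 8 = 3, so (2/11) = (-1)^1·(1/11); sign now +1
(1/11) = 1; final value = sign = +1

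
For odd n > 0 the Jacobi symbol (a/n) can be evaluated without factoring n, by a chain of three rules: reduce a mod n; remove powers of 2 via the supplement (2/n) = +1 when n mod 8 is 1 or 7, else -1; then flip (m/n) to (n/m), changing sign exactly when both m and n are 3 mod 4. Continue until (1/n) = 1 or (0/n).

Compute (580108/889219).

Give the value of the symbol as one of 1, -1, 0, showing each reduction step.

factor out 2^2: 580108 = 2^2·145027; with 889219 mod 8 = 3, (2/889219) = -1; sign now +1; continue with (145027/889219)
flip (145027/889219) -> (889219/145027): both odd, 145027 mod 4 = 3, 889219 mod 4 = 3, so the flip contributes -1; sign now -1
(889219/145027): 889219 mod 145027 = 19057, so (889219/145027) = (19057/145027)
flip (19057/145027) -> (145027/19057): both odd, 19057 mod 4 = 1, 145027 mod 4 = 3, so the flip contributes +1; sign now -1
(145027/19057): 145027 mod 19057 = 11628, so (145027/19057) = (11628/19057)
factor out 2^2: 11628 = 2^2·2907; with 19057 mod 8 = 1, (2/19057) = +1; sign now -1; continue with (2907/19057)
flip (2907/19057) -> (19057/2907): both odd, 2907 mod 4 = 3, 19057 mod 4 = 1, so the flip contributes +1; sign now -1
(19057/2907): 19057 mod 2907 = 1615, so (19057/2907) = (1615/2907)
flip (1615/2907) -> (2907/1615): both odd, 1615 mod 4 = 3, 2907 mod 4 = 3, so the flip contributes -1; sign now +1
(2907/1615): 2907 mod 1615 = 1292, so (2907/1615) = (1292/1615)
factor out 2^2: 1292 = 2^2·323; with 1615 mod 8 = 7, (2/1615) = +1; sign now +1; continue with (323/1615)
flip (323/1615) -> (1615/323): both odd, 323 mod 4 = 3, 1615 mod 4 = 3, so the flip contributes -1; sign now -1
(1615/323): 1615 mod 323 = 0, so (1615/323) = (0/323)
reached (0/323); gcd(a, n) > 1, so (0/323) = 0 and the symbol is 0

0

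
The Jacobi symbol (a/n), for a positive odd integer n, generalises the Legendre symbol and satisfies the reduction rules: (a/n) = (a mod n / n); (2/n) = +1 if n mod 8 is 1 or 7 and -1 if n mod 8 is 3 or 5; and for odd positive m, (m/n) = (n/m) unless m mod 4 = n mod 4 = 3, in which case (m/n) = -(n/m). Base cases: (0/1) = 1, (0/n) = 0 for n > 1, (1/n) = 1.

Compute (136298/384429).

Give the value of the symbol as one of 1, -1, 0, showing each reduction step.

136298 = 2^1·68149; (2/384429) = -1 since 384429 mod 8 = 5, so (136298/384429) = (-1)^1·(68149/384429); sign now -1
reciprocity: (68149/384429) = +1·(384429/68149) since 68149 mod 4 = 1, 384429 mod 4 = 1; sign now -1
(384429/68149) = (43684/68149)   [reduce mod 68149]
43684 = 2^2·10921; (2/68149) = -1 since 68149 mod 8 = 5, so (43684/68149) = (-1)^2·(10921/68149); sign now -1
reciprocity: (10921/68149) = +1·(68149/10921) since 10921 mod 4 = 1, 68149 mod 4 = 1; sign now -1
(68149/10921) = (2623/10921)   [reduce mod 10921]
reciprocity: (2623/10921) = +1·(10921/2623) since 2623 mod 4 = 3, 10921 mod 4 = 1; sign now -1
(10921/2623) = (429/2623)   [reduce mod 2623]
reciprocity: (429/2623) = +1·(2623/429) since 429 mod 4 = 1, 2623 mod 4 = 3; sign now -1
(2623/429) = (49/429)   [reduce mod 429]
reciprocity: (49/429) = +1·(429/49) since 49 mod 4 = 1, 429 mod 4 = 1; sign now -1
(429/49) = (37/49)   [reduce mod 49]
reciprocity: (37/49) = +1·(49/37) since 37 mod 4 = 1, 49 mod 4 = 1; sign now -1
(49/37) = (12/37)   [reduce mod 37]
12 = 2^2·3; (2/37) = -1 since 37 mod 8 = 5, so (12/37) = (-1)^2·(3/37); sign now -1
reciprocity: (3/37) = +1·(37/3) since 3 mod 4 = 3, 37 mod 4 = 1; sign now -1
(37/3) = (1/3)   [reduce mod 3]
(1/3) = 1; final value = sign = -1

-1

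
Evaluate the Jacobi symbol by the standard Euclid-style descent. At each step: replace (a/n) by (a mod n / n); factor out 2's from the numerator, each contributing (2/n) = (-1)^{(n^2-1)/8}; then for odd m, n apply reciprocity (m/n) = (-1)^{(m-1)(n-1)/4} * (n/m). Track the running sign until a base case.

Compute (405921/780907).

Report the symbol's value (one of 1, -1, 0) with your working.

0

reciprocity: (405921/780907) = +1·(780907/405921) since 405921 mod 4 = 1, 780907 mod 4 = 3; sign now +1
(780907/405921) = (374986/405921)   [reduce mod 405921]
374986 = 2^1·187493; (2/405921) = +1 since 405921 mod 8 = 1, so (374986/405921) = (+1)^1·(187493/405921); sign now +1
reciprocity: (187493/405921) = +1·(405921/187493) since 187493 mod 4 = 1, 405921 mod 4 = 1; sign now +1
(405921/187493) = (30935/187493)   [reduce mod 187493]
reciprocity: (30935/187493) = +1·(187493/30935) since 30935 mod 4 = 3, 187493 mod 4 = 1; sign now +1
(187493/30935) = (1883/30935)   [reduce mod 30935]
reciprocity: (1883/30935) = -1·(30935/1883) since 1883 mod 4 = 3, 30935 mod 4 = 3; sign now -1
(30935/1883) = (807/1883)   [reduce mod 1883]
reciprocity: (807/1883) = -1·(1883/807) since 807 mod 4 = 3, 1883 mod 4 = 3; sign now +1
(1883/807) = (269/807)   [reduce mod 807]
reciprocity: (269/807) = +1·(807/269) since 269 mod 4 = 1, 807 mod 4 = 3; sign now +1
(807/269) = (0/269)   [reduce mod 269]
(0/269) = 0   [gcd(a, n) > 1]; final value = 0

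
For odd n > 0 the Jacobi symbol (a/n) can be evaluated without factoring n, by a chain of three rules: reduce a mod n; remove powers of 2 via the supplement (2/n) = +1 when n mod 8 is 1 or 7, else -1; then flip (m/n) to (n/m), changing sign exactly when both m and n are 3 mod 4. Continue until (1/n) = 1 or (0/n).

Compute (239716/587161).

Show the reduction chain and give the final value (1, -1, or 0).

-1

factor out 2^2: 239716 = 2^2·59929; with 587161 mod 8 = 1, (2/587161) = +1; sign now +1; continue with (59929/587161)
flip (59929/587161) -> (587161/59929): both odd, 59929 mod 4 = 1, 587161 mod 4 = 1, so the flip contributes +1; sign now +1
(587161/59929): 587161 mod 59929 = 47800, so (587161/59929) = (47800/59929)
factor out 2^3: 47800 = 2^3·5975; with 59929 mod 8 = 1, (2/59929) = +1; sign now +1; continue with (5975/59929)
flip (5975/59929) -> (59929/5975): both odd, 5975 mod 4 = 3, 59929 mod 4 = 1, so the flip contributes +1; sign now +1
(59929/5975): 59929 mod 5975 = 179, so (59929/5975) = (179/5975)
flip (179/5975) -> (5975/179): both odd, 179 mod 4 = 3, 5975 mod 4 = 3, so the flip contributes -1; sign now -1
(5975/179): 5975 mod 179 = 68, so (5975/179) = (68/179)
factor out 2^2: 68 = 2^2·17; with 179 mod 8 = 3, (2/179) = -1; sign now -1; continue with (17/179)
flip (17/179) -> (179/17): both odd, 17 mod 4 = 1, 179 mod 4 = 3, so the flip contributes +1; sign now -1
(179/17): 179 mod 17 = 9, so (179/17) = (9/17)
flip (9/17) -> (17/9): both odd, 9 mod 4 = 1, 17 mod 4 = 1, so the flip contributes +1; sign now -1
(17/9): 17 mod 9 = 8, so (17/9) = (8/9)
factor out 2^3: 8 = 2^3·1; with 9 mod 8 = 1, (2/9) = +1; sign now -1; continue with (1/9)
reached (1/9) = 1, so the symbol is -1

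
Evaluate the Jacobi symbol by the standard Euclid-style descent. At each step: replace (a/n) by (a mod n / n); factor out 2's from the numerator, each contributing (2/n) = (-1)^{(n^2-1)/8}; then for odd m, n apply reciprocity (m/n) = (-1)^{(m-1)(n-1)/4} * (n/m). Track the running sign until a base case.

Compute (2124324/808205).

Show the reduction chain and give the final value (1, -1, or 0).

-1

(2124324/808205) = (507914/808205)   [reduce mod 808205]
507914 = 2^1·253957; (2/808205) = -1 since 808205 mod 8 = 5, so (507914/808205) = (-1)^1·(253957/808205); sign now -1
reciprocity: (253957/808205) = +1·(808205/253957) since 253957 mod 4 = 1, 808205 mod 4 = 1; sign now -1
(808205/253957) = (46334/253957)   [reduce mod 253957]
46334 = 2^1·23167; (2/253957) = -1 since 253957 mod 8 = 5, so (46334/253957) = (-1)^1·(23167/253957); sign now +1
reciprocity: (23167/253957) = +1·(253957/23167) since 23167 mod 4 = 3, 253957 mod 4 = 1; sign now +1
(253957/23167) = (22287/23167)   [reduce mod 23167]
reciprocity: (22287/23167) = -1·(23167/22287) since 22287 mod 4 = 3, 23167 mod 4 = 3; sign now -1
(23167/22287) = (880/22287)   [reduce mod 22287]
880 = 2^4·55; (2/22287) = +1 since 22287 mod 8 = 7, so (880/22287) = (+1)^4·(55/22287); sign now -1
reciprocity: (55/22287) = -1·(22287/55) since 55 mod 4 = 3, 22287 mod 4 = 3; sign now +1
(22287/55) = (12/55)   [reduce mod 55]
12 = 2^2·3; (2/55) = +1 since 55 mod 8 = 7, so (12/55) = (+1)^2·(3/55); sign now +1
reciprocity: (3/55) = -1·(55/3) since 3 mod 4 = 3, 55 mod 4 = 3; sign now -1
(55/3) = (1/3)   [reduce mod 3]
(1/3) = 1; final value = sign = -1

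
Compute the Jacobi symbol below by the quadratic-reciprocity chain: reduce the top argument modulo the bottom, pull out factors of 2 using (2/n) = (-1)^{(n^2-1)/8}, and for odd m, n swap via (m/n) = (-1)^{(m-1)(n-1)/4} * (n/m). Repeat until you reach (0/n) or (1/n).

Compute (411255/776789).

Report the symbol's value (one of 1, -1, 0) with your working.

flip (411255/776789) -> (776789/411255): both odd, 411255 mod 4 = 3, 776789 mod 4 = 1, so the flip contributes +1; sign now +1
(776789/411255): 776789 mod 411255 = 365534, so (776789/411255) = (365534/411255)
factor out 2^1: 365534 = 2^1·182767; with 411255 mod 8 = 7, (2/411255) = +1; sign now +1; continue with (182767/411255)
flip (182767/411255) -> (411255/182767): both odd, 182767 mod 4 = 3, 411255 mod 4 = 3, so the flip contributes -1; sign now -1
(411255/182767): 411255 mod 182767 = 45721, so (411255/182767) = (45721/182767)
flip (45721/182767) -> (182767/45721): both odd, 45721 mod 4 = 1, 182767 mod 4 = 3, so the flip contributes +1; sign now -1
(182767/45721): 182767 mod 45721 = 45604, so (182767/45721) = (45604/45721)
factor out 2^2: 45604 = 2^2·11401; with 45721 mod 8 = 1, (2/45721) = +1; sign now -1; continue with (11401/45721)
flip (11401/45721) -> (45721/11401): both odd, 11401 mod 4 = 1, 45721 mod 4 = 1, so the flip contributes +1; sign now -1
(45721/11401): 45721 mod 11401 = 117, so (45721/11401) = (117/11401)
flip (117/11401) -> (11401/117): both odd, 117 mod 4 = 1, 11401 mod 4 = 1, so the flip contributes +1; sign now -1
(11401/117): 11401 mod 117 = 52, so (11401/117) = (52/117)
factor out 2^2: 52 = 2^2·13; with 117 mod 8 = 5, (2/117) = -1; sign now -1; continue with (13/117)
flip (13/117) -> (117/13): both odd, 13 mod 4 = 1, 117 mod 4 = 1, so the flip contributes +1; sign now -1
(117/13): 117 mod 13 = 0, so (117/13) = (0/13)
reached (0/13); gcd(a, n) > 1, so (0/13) = 0 and the symbol is 0

0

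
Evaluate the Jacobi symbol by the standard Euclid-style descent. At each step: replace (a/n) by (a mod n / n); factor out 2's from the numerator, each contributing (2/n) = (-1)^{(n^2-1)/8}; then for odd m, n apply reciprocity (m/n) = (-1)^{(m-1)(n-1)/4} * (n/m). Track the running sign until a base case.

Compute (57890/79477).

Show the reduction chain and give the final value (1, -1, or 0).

factor out 2^1: 57890 = 2^1·28945; with 79477 mod 8 = 5, (2/79477) = -1; sign now -1; continue with (28945/79477)
flip (28945/79477) -> (79477/28945): both odd, 28945 mod 4 = 1, 79477 mod 4 = 1, so the flip contributes +1; sign now -1
(79477/28945): 79477 mod 28945 = 21587, so (79477/28945) = (21587/28945)
flip (21587/28945) -> (28945/21587): both odd, 21587 mod 4 = 3, 28945 mod 4 = 1, so the flip contributes +1; sign now -1
(28945/21587): 28945 mod 21587 = 7358, so (28945/21587) = (7358/21587)
factor out 2^1: 7358 = 2^1·3679; with 21587 mod 8 = 3, (2/21587) = -1; sign now +1; continue with (3679/21587)
flip (3679/21587) -> (21587/3679): both odd, 3679 mod 4 = 3, 21587 mod 4 = 3, so the flip contributes -1; sign now -1
(21587/3679): 21587 mod 3679 = 3192, so (21587/3679) = (3192/3679)
factor out 2^3: 3192 = 2^3·399; with 3679 mod 8 = 7, (2/3679) = +1; sign now -1; continue with (399/3679)
flip (399/3679) -> (3679/399): both odd, 399 mod 4 = 3, 3679 mod 4 = 3, so the flip contributes -1; sign now +1
(3679/399): 3679 mod 399 = 88, so (3679/399) = (88/399)
factor out 2^3: 88 = 2^3·11; with 399 mod 8 = 7, (2/399) = +1; sign now +1; continue with (11/399)
flip (11/399) -> (399/11): both odd, 11 mod 4 = 3, 399 mod 4 = 3, so the flip contributes -1; sign now -1
(399/11): 399 mod 11 = 3, so (399/11) = (3/11)
flip (3/11) -> (11/3): both odd, 3 mod 4 = 3, 11 mod 4 = 3, so the flip contributes -1; sign now +1
(11/3): 11 mod 3 = 2, so (11/3) = (2/3)
factor out 2^1: 2 = 2^1·1; with 3 mod 8 = 3, (2/3) = -1; sign now -1; continue with (1/3)
reached (1/3) = 1, so the symbol is -1

-1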